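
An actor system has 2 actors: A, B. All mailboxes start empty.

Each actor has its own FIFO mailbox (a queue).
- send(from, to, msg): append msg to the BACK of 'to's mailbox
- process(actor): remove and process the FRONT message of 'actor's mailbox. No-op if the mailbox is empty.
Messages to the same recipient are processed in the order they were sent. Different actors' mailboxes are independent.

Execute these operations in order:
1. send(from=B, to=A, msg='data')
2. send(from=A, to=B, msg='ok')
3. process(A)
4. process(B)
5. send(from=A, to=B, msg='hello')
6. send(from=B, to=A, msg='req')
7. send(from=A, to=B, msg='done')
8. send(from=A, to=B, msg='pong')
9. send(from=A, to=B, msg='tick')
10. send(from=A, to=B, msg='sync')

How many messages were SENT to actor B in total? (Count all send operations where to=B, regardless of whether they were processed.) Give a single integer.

After 1 (send(from=B, to=A, msg='data')): A:[data] B:[]
After 2 (send(from=A, to=B, msg='ok')): A:[data] B:[ok]
After 3 (process(A)): A:[] B:[ok]
After 4 (process(B)): A:[] B:[]
After 5 (send(from=A, to=B, msg='hello')): A:[] B:[hello]
After 6 (send(from=B, to=A, msg='req')): A:[req] B:[hello]
After 7 (send(from=A, to=B, msg='done')): A:[req] B:[hello,done]
After 8 (send(from=A, to=B, msg='pong')): A:[req] B:[hello,done,pong]
After 9 (send(from=A, to=B, msg='tick')): A:[req] B:[hello,done,pong,tick]
After 10 (send(from=A, to=B, msg='sync')): A:[req] B:[hello,done,pong,tick,sync]

Answer: 6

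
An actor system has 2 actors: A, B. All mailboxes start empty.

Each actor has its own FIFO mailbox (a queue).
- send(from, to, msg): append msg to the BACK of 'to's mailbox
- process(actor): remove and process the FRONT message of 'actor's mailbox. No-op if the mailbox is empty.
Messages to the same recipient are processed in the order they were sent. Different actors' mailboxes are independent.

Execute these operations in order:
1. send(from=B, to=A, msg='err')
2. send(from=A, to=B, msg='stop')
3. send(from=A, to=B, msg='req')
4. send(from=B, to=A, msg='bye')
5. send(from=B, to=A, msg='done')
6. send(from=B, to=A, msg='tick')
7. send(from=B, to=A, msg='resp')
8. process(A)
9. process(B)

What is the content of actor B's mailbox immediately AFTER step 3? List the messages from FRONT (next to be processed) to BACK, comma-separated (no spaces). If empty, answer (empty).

After 1 (send(from=B, to=A, msg='err')): A:[err] B:[]
After 2 (send(from=A, to=B, msg='stop')): A:[err] B:[stop]
After 3 (send(from=A, to=B, msg='req')): A:[err] B:[stop,req]

stop,req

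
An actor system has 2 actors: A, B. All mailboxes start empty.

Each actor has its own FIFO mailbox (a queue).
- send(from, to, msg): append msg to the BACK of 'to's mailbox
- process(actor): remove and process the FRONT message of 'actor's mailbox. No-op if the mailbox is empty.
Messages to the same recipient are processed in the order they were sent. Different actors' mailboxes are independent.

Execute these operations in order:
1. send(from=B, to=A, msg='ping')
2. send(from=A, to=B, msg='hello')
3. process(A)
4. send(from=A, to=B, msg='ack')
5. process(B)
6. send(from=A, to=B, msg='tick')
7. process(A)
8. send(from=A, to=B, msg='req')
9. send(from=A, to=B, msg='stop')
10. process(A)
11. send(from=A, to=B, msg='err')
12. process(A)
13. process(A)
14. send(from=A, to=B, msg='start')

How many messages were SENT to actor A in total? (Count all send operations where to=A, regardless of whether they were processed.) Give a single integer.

Answer: 1

Derivation:
After 1 (send(from=B, to=A, msg='ping')): A:[ping] B:[]
After 2 (send(from=A, to=B, msg='hello')): A:[ping] B:[hello]
After 3 (process(A)): A:[] B:[hello]
After 4 (send(from=A, to=B, msg='ack')): A:[] B:[hello,ack]
After 5 (process(B)): A:[] B:[ack]
After 6 (send(from=A, to=B, msg='tick')): A:[] B:[ack,tick]
After 7 (process(A)): A:[] B:[ack,tick]
After 8 (send(from=A, to=B, msg='req')): A:[] B:[ack,tick,req]
After 9 (send(from=A, to=B, msg='stop')): A:[] B:[ack,tick,req,stop]
After 10 (process(A)): A:[] B:[ack,tick,req,stop]
After 11 (send(from=A, to=B, msg='err')): A:[] B:[ack,tick,req,stop,err]
After 12 (process(A)): A:[] B:[ack,tick,req,stop,err]
After 13 (process(A)): A:[] B:[ack,tick,req,stop,err]
After 14 (send(from=A, to=B, msg='start')): A:[] B:[ack,tick,req,stop,err,start]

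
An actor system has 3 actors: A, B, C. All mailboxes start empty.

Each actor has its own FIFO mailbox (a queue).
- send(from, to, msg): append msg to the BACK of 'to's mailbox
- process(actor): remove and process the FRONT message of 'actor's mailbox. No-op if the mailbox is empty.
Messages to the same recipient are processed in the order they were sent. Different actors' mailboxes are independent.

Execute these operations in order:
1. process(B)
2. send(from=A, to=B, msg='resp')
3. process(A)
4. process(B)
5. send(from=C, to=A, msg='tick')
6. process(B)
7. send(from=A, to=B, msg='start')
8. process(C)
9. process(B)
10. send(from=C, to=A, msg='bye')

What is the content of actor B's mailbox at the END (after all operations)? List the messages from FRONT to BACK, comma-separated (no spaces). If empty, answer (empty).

After 1 (process(B)): A:[] B:[] C:[]
After 2 (send(from=A, to=B, msg='resp')): A:[] B:[resp] C:[]
After 3 (process(A)): A:[] B:[resp] C:[]
After 4 (process(B)): A:[] B:[] C:[]
After 5 (send(from=C, to=A, msg='tick')): A:[tick] B:[] C:[]
After 6 (process(B)): A:[tick] B:[] C:[]
After 7 (send(from=A, to=B, msg='start')): A:[tick] B:[start] C:[]
After 8 (process(C)): A:[tick] B:[start] C:[]
After 9 (process(B)): A:[tick] B:[] C:[]
After 10 (send(from=C, to=A, msg='bye')): A:[tick,bye] B:[] C:[]

Answer: (empty)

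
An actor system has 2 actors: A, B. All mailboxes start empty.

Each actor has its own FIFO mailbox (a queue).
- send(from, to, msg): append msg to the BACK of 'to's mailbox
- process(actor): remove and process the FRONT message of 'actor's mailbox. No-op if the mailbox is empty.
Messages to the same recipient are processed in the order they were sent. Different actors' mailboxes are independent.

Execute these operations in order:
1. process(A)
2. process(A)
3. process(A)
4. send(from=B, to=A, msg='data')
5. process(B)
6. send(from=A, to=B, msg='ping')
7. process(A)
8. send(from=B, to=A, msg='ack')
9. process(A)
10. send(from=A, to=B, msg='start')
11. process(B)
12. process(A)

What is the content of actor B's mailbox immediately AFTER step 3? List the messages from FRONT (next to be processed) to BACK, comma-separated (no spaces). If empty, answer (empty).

After 1 (process(A)): A:[] B:[]
After 2 (process(A)): A:[] B:[]
After 3 (process(A)): A:[] B:[]

(empty)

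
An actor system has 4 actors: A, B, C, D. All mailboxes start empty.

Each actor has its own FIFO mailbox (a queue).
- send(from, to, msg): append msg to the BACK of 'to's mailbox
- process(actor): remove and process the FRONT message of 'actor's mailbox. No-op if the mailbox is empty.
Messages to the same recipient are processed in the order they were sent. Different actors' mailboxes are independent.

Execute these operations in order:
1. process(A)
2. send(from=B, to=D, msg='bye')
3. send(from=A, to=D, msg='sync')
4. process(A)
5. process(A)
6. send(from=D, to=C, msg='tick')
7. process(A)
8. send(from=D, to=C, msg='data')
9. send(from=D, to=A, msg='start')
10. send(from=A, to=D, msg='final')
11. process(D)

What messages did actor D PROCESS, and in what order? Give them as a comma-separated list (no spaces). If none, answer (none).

After 1 (process(A)): A:[] B:[] C:[] D:[]
After 2 (send(from=B, to=D, msg='bye')): A:[] B:[] C:[] D:[bye]
After 3 (send(from=A, to=D, msg='sync')): A:[] B:[] C:[] D:[bye,sync]
After 4 (process(A)): A:[] B:[] C:[] D:[bye,sync]
After 5 (process(A)): A:[] B:[] C:[] D:[bye,sync]
After 6 (send(from=D, to=C, msg='tick')): A:[] B:[] C:[tick] D:[bye,sync]
After 7 (process(A)): A:[] B:[] C:[tick] D:[bye,sync]
After 8 (send(from=D, to=C, msg='data')): A:[] B:[] C:[tick,data] D:[bye,sync]
After 9 (send(from=D, to=A, msg='start')): A:[start] B:[] C:[tick,data] D:[bye,sync]
After 10 (send(from=A, to=D, msg='final')): A:[start] B:[] C:[tick,data] D:[bye,sync,final]
After 11 (process(D)): A:[start] B:[] C:[tick,data] D:[sync,final]

Answer: bye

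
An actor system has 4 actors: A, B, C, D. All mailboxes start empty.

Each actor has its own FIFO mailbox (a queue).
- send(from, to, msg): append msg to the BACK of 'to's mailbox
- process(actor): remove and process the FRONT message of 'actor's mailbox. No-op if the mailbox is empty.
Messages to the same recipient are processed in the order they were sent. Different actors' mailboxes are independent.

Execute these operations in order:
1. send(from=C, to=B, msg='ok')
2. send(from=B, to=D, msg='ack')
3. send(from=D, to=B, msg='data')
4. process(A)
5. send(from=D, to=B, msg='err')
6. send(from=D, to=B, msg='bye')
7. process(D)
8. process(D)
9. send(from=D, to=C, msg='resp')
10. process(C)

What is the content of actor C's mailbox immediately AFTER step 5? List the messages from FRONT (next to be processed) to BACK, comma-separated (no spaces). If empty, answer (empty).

After 1 (send(from=C, to=B, msg='ok')): A:[] B:[ok] C:[] D:[]
After 2 (send(from=B, to=D, msg='ack')): A:[] B:[ok] C:[] D:[ack]
After 3 (send(from=D, to=B, msg='data')): A:[] B:[ok,data] C:[] D:[ack]
After 4 (process(A)): A:[] B:[ok,data] C:[] D:[ack]
After 5 (send(from=D, to=B, msg='err')): A:[] B:[ok,data,err] C:[] D:[ack]

(empty)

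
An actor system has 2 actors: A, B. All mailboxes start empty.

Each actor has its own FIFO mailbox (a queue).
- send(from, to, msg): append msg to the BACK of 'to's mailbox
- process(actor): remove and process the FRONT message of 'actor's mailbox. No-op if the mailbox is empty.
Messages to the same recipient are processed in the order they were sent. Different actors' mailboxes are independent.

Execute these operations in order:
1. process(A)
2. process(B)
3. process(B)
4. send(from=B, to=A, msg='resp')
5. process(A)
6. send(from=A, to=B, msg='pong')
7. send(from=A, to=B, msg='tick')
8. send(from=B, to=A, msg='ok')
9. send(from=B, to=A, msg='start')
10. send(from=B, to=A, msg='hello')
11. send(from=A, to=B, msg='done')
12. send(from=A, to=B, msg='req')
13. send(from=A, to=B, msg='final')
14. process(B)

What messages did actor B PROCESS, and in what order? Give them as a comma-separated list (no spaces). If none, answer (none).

After 1 (process(A)): A:[] B:[]
After 2 (process(B)): A:[] B:[]
After 3 (process(B)): A:[] B:[]
After 4 (send(from=B, to=A, msg='resp')): A:[resp] B:[]
After 5 (process(A)): A:[] B:[]
After 6 (send(from=A, to=B, msg='pong')): A:[] B:[pong]
After 7 (send(from=A, to=B, msg='tick')): A:[] B:[pong,tick]
After 8 (send(from=B, to=A, msg='ok')): A:[ok] B:[pong,tick]
After 9 (send(from=B, to=A, msg='start')): A:[ok,start] B:[pong,tick]
After 10 (send(from=B, to=A, msg='hello')): A:[ok,start,hello] B:[pong,tick]
After 11 (send(from=A, to=B, msg='done')): A:[ok,start,hello] B:[pong,tick,done]
After 12 (send(from=A, to=B, msg='req')): A:[ok,start,hello] B:[pong,tick,done,req]
After 13 (send(from=A, to=B, msg='final')): A:[ok,start,hello] B:[pong,tick,done,req,final]
After 14 (process(B)): A:[ok,start,hello] B:[tick,done,req,final]

Answer: pong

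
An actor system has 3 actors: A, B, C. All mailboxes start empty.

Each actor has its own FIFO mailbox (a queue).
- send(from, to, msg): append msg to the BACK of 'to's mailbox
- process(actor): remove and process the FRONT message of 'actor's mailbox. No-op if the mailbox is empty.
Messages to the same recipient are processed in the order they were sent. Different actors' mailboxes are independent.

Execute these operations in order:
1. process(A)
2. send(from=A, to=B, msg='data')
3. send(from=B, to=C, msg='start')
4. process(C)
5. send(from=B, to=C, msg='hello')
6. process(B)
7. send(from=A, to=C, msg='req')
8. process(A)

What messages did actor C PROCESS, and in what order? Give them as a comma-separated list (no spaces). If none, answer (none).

After 1 (process(A)): A:[] B:[] C:[]
After 2 (send(from=A, to=B, msg='data')): A:[] B:[data] C:[]
After 3 (send(from=B, to=C, msg='start')): A:[] B:[data] C:[start]
After 4 (process(C)): A:[] B:[data] C:[]
After 5 (send(from=B, to=C, msg='hello')): A:[] B:[data] C:[hello]
After 6 (process(B)): A:[] B:[] C:[hello]
After 7 (send(from=A, to=C, msg='req')): A:[] B:[] C:[hello,req]
After 8 (process(A)): A:[] B:[] C:[hello,req]

Answer: start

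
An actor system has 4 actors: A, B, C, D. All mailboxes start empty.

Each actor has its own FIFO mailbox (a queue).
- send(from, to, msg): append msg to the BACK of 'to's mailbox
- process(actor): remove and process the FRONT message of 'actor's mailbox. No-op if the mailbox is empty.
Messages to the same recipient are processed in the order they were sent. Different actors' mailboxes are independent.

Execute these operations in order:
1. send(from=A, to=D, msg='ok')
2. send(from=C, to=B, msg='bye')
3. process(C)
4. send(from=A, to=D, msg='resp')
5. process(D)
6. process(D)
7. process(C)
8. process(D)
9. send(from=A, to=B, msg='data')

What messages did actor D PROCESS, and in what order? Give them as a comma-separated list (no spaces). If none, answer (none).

After 1 (send(from=A, to=D, msg='ok')): A:[] B:[] C:[] D:[ok]
After 2 (send(from=C, to=B, msg='bye')): A:[] B:[bye] C:[] D:[ok]
After 3 (process(C)): A:[] B:[bye] C:[] D:[ok]
After 4 (send(from=A, to=D, msg='resp')): A:[] B:[bye] C:[] D:[ok,resp]
After 5 (process(D)): A:[] B:[bye] C:[] D:[resp]
After 6 (process(D)): A:[] B:[bye] C:[] D:[]
After 7 (process(C)): A:[] B:[bye] C:[] D:[]
After 8 (process(D)): A:[] B:[bye] C:[] D:[]
After 9 (send(from=A, to=B, msg='data')): A:[] B:[bye,data] C:[] D:[]

Answer: ok,resp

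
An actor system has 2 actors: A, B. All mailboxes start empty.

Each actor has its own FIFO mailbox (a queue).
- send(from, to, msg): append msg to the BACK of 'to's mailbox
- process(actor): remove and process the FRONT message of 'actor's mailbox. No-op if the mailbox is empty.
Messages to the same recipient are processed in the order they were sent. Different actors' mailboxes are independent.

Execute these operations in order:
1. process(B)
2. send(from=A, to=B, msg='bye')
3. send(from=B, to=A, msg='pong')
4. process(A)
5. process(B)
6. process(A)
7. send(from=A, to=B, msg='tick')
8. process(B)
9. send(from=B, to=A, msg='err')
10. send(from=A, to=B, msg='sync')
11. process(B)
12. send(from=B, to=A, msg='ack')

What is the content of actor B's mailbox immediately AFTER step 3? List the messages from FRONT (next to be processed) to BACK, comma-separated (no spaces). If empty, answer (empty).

After 1 (process(B)): A:[] B:[]
After 2 (send(from=A, to=B, msg='bye')): A:[] B:[bye]
After 3 (send(from=B, to=A, msg='pong')): A:[pong] B:[bye]

bye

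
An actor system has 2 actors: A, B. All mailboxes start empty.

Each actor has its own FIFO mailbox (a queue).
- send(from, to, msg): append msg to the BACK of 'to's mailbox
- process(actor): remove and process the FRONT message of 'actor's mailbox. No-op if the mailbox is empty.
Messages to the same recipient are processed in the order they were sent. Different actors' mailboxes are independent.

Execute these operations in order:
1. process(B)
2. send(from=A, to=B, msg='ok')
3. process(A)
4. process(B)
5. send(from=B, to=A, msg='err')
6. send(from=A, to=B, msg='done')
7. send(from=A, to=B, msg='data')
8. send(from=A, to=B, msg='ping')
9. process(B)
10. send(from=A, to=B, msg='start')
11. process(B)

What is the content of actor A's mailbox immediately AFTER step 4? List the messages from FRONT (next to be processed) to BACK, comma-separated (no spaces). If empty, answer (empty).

After 1 (process(B)): A:[] B:[]
After 2 (send(from=A, to=B, msg='ok')): A:[] B:[ok]
After 3 (process(A)): A:[] B:[ok]
After 4 (process(B)): A:[] B:[]

(empty)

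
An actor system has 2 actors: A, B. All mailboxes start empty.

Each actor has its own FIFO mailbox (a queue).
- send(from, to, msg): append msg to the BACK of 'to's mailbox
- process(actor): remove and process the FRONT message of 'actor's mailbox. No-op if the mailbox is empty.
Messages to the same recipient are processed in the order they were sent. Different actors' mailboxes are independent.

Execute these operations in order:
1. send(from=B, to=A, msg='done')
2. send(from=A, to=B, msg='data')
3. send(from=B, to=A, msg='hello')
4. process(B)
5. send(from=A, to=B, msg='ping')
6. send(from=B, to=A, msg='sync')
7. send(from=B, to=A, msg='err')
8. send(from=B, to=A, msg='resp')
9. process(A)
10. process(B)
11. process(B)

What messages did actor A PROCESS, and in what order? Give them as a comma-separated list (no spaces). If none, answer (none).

After 1 (send(from=B, to=A, msg='done')): A:[done] B:[]
After 2 (send(from=A, to=B, msg='data')): A:[done] B:[data]
After 3 (send(from=B, to=A, msg='hello')): A:[done,hello] B:[data]
After 4 (process(B)): A:[done,hello] B:[]
After 5 (send(from=A, to=B, msg='ping')): A:[done,hello] B:[ping]
After 6 (send(from=B, to=A, msg='sync')): A:[done,hello,sync] B:[ping]
After 7 (send(from=B, to=A, msg='err')): A:[done,hello,sync,err] B:[ping]
After 8 (send(from=B, to=A, msg='resp')): A:[done,hello,sync,err,resp] B:[ping]
After 9 (process(A)): A:[hello,sync,err,resp] B:[ping]
After 10 (process(B)): A:[hello,sync,err,resp] B:[]
After 11 (process(B)): A:[hello,sync,err,resp] B:[]

Answer: done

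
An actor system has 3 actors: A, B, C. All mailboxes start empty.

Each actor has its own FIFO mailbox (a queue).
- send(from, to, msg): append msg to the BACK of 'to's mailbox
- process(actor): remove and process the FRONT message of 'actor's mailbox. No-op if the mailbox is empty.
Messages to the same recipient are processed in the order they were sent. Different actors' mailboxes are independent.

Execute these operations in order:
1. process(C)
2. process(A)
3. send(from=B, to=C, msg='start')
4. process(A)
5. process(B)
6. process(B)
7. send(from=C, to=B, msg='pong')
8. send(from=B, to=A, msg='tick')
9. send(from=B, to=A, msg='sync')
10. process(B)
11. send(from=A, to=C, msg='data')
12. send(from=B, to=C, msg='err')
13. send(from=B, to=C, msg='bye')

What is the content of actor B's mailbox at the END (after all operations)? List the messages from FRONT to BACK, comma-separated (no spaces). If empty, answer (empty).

Answer: (empty)

Derivation:
After 1 (process(C)): A:[] B:[] C:[]
After 2 (process(A)): A:[] B:[] C:[]
After 3 (send(from=B, to=C, msg='start')): A:[] B:[] C:[start]
After 4 (process(A)): A:[] B:[] C:[start]
After 5 (process(B)): A:[] B:[] C:[start]
After 6 (process(B)): A:[] B:[] C:[start]
After 7 (send(from=C, to=B, msg='pong')): A:[] B:[pong] C:[start]
After 8 (send(from=B, to=A, msg='tick')): A:[tick] B:[pong] C:[start]
After 9 (send(from=B, to=A, msg='sync')): A:[tick,sync] B:[pong] C:[start]
After 10 (process(B)): A:[tick,sync] B:[] C:[start]
After 11 (send(from=A, to=C, msg='data')): A:[tick,sync] B:[] C:[start,data]
After 12 (send(from=B, to=C, msg='err')): A:[tick,sync] B:[] C:[start,data,err]
After 13 (send(from=B, to=C, msg='bye')): A:[tick,sync] B:[] C:[start,data,err,bye]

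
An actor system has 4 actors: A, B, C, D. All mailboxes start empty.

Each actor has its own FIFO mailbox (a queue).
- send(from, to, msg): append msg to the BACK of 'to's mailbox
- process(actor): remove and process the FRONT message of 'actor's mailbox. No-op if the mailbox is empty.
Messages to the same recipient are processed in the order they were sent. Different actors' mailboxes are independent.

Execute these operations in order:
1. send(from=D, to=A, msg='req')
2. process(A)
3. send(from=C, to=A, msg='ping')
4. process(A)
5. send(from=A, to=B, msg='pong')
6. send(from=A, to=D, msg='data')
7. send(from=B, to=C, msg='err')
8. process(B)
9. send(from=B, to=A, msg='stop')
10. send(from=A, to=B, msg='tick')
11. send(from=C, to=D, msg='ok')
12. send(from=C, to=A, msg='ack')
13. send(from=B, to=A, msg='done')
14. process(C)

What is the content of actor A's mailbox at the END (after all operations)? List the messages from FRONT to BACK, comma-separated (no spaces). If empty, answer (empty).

After 1 (send(from=D, to=A, msg='req')): A:[req] B:[] C:[] D:[]
After 2 (process(A)): A:[] B:[] C:[] D:[]
After 3 (send(from=C, to=A, msg='ping')): A:[ping] B:[] C:[] D:[]
After 4 (process(A)): A:[] B:[] C:[] D:[]
After 5 (send(from=A, to=B, msg='pong')): A:[] B:[pong] C:[] D:[]
After 6 (send(from=A, to=D, msg='data')): A:[] B:[pong] C:[] D:[data]
After 7 (send(from=B, to=C, msg='err')): A:[] B:[pong] C:[err] D:[data]
After 8 (process(B)): A:[] B:[] C:[err] D:[data]
After 9 (send(from=B, to=A, msg='stop')): A:[stop] B:[] C:[err] D:[data]
After 10 (send(from=A, to=B, msg='tick')): A:[stop] B:[tick] C:[err] D:[data]
After 11 (send(from=C, to=D, msg='ok')): A:[stop] B:[tick] C:[err] D:[data,ok]
After 12 (send(from=C, to=A, msg='ack')): A:[stop,ack] B:[tick] C:[err] D:[data,ok]
After 13 (send(from=B, to=A, msg='done')): A:[stop,ack,done] B:[tick] C:[err] D:[data,ok]
After 14 (process(C)): A:[stop,ack,done] B:[tick] C:[] D:[data,ok]

Answer: stop,ack,done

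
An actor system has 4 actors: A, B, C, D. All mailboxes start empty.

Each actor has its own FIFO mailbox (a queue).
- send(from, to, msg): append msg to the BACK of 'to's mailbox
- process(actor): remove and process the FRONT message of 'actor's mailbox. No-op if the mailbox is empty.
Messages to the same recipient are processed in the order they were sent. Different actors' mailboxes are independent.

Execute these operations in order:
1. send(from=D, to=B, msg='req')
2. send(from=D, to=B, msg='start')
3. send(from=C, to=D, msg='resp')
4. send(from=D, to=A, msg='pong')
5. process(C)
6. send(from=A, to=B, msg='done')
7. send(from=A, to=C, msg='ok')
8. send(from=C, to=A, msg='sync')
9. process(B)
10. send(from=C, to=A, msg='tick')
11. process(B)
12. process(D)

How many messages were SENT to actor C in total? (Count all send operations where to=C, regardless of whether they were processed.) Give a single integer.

After 1 (send(from=D, to=B, msg='req')): A:[] B:[req] C:[] D:[]
After 2 (send(from=D, to=B, msg='start')): A:[] B:[req,start] C:[] D:[]
After 3 (send(from=C, to=D, msg='resp')): A:[] B:[req,start] C:[] D:[resp]
After 4 (send(from=D, to=A, msg='pong')): A:[pong] B:[req,start] C:[] D:[resp]
After 5 (process(C)): A:[pong] B:[req,start] C:[] D:[resp]
After 6 (send(from=A, to=B, msg='done')): A:[pong] B:[req,start,done] C:[] D:[resp]
After 7 (send(from=A, to=C, msg='ok')): A:[pong] B:[req,start,done] C:[ok] D:[resp]
After 8 (send(from=C, to=A, msg='sync')): A:[pong,sync] B:[req,start,done] C:[ok] D:[resp]
After 9 (process(B)): A:[pong,sync] B:[start,done] C:[ok] D:[resp]
After 10 (send(from=C, to=A, msg='tick')): A:[pong,sync,tick] B:[start,done] C:[ok] D:[resp]
After 11 (process(B)): A:[pong,sync,tick] B:[done] C:[ok] D:[resp]
After 12 (process(D)): A:[pong,sync,tick] B:[done] C:[ok] D:[]

Answer: 1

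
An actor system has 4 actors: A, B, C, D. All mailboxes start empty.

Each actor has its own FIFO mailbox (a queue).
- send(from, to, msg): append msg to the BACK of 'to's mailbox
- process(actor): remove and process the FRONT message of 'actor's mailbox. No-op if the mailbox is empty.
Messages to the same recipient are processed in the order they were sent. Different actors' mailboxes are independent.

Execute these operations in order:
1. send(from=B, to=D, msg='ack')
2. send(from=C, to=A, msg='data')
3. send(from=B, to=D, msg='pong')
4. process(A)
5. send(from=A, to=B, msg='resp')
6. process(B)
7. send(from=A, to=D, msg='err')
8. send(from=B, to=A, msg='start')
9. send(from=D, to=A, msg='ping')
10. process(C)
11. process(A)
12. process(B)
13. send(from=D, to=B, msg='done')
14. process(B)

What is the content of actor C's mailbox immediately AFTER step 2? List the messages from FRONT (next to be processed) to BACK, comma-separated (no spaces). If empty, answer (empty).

After 1 (send(from=B, to=D, msg='ack')): A:[] B:[] C:[] D:[ack]
After 2 (send(from=C, to=A, msg='data')): A:[data] B:[] C:[] D:[ack]

(empty)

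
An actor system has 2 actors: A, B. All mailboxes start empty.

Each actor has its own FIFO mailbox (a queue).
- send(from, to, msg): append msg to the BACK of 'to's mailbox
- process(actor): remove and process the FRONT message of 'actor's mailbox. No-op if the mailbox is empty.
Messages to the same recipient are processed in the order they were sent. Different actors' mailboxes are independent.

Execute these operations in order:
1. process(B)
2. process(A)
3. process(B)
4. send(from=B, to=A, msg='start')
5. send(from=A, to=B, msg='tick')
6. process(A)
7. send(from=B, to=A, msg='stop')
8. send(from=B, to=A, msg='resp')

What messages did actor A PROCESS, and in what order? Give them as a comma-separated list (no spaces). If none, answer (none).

Answer: start

Derivation:
After 1 (process(B)): A:[] B:[]
After 2 (process(A)): A:[] B:[]
After 3 (process(B)): A:[] B:[]
After 4 (send(from=B, to=A, msg='start')): A:[start] B:[]
After 5 (send(from=A, to=B, msg='tick')): A:[start] B:[tick]
After 6 (process(A)): A:[] B:[tick]
After 7 (send(from=B, to=A, msg='stop')): A:[stop] B:[tick]
After 8 (send(from=B, to=A, msg='resp')): A:[stop,resp] B:[tick]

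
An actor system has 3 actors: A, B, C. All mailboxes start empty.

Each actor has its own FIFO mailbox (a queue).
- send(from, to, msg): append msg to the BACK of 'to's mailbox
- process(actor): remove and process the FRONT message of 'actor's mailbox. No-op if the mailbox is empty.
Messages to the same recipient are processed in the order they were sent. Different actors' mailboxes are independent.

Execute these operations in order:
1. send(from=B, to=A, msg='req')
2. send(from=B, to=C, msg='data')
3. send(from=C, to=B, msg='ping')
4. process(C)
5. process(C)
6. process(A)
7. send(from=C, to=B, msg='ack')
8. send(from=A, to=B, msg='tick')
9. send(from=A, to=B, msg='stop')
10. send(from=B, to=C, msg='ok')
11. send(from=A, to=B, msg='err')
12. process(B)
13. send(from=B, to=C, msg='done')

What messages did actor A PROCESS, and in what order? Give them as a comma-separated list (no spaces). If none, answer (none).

After 1 (send(from=B, to=A, msg='req')): A:[req] B:[] C:[]
After 2 (send(from=B, to=C, msg='data')): A:[req] B:[] C:[data]
After 3 (send(from=C, to=B, msg='ping')): A:[req] B:[ping] C:[data]
After 4 (process(C)): A:[req] B:[ping] C:[]
After 5 (process(C)): A:[req] B:[ping] C:[]
After 6 (process(A)): A:[] B:[ping] C:[]
After 7 (send(from=C, to=B, msg='ack')): A:[] B:[ping,ack] C:[]
After 8 (send(from=A, to=B, msg='tick')): A:[] B:[ping,ack,tick] C:[]
After 9 (send(from=A, to=B, msg='stop')): A:[] B:[ping,ack,tick,stop] C:[]
After 10 (send(from=B, to=C, msg='ok')): A:[] B:[ping,ack,tick,stop] C:[ok]
After 11 (send(from=A, to=B, msg='err')): A:[] B:[ping,ack,tick,stop,err] C:[ok]
After 12 (process(B)): A:[] B:[ack,tick,stop,err] C:[ok]
After 13 (send(from=B, to=C, msg='done')): A:[] B:[ack,tick,stop,err] C:[ok,done]

Answer: req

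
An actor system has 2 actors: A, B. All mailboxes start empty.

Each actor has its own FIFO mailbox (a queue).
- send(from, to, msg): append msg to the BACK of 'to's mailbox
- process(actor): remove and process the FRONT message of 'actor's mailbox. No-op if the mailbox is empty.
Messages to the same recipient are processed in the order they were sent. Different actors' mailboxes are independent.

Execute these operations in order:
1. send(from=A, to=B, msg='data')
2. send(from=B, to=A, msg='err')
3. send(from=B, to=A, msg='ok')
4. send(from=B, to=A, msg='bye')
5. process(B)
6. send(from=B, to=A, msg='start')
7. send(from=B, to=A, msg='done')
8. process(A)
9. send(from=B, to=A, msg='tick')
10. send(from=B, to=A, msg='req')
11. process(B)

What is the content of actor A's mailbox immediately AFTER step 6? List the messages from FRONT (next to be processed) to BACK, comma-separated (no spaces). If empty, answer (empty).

After 1 (send(from=A, to=B, msg='data')): A:[] B:[data]
After 2 (send(from=B, to=A, msg='err')): A:[err] B:[data]
After 3 (send(from=B, to=A, msg='ok')): A:[err,ok] B:[data]
After 4 (send(from=B, to=A, msg='bye')): A:[err,ok,bye] B:[data]
After 5 (process(B)): A:[err,ok,bye] B:[]
After 6 (send(from=B, to=A, msg='start')): A:[err,ok,bye,start] B:[]

err,ok,bye,start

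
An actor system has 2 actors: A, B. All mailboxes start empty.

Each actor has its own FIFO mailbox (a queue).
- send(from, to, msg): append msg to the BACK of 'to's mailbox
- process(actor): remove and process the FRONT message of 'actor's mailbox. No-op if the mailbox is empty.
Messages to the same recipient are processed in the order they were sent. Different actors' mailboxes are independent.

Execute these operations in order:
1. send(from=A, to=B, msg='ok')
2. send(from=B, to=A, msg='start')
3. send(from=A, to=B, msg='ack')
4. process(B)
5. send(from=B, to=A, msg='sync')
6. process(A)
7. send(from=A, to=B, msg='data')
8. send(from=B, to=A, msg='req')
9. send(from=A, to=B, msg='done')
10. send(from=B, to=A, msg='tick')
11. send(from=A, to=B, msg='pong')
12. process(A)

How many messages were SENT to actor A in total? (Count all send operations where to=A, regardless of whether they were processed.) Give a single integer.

After 1 (send(from=A, to=B, msg='ok')): A:[] B:[ok]
After 2 (send(from=B, to=A, msg='start')): A:[start] B:[ok]
After 3 (send(from=A, to=B, msg='ack')): A:[start] B:[ok,ack]
After 4 (process(B)): A:[start] B:[ack]
After 5 (send(from=B, to=A, msg='sync')): A:[start,sync] B:[ack]
After 6 (process(A)): A:[sync] B:[ack]
After 7 (send(from=A, to=B, msg='data')): A:[sync] B:[ack,data]
After 8 (send(from=B, to=A, msg='req')): A:[sync,req] B:[ack,data]
After 9 (send(from=A, to=B, msg='done')): A:[sync,req] B:[ack,data,done]
After 10 (send(from=B, to=A, msg='tick')): A:[sync,req,tick] B:[ack,data,done]
After 11 (send(from=A, to=B, msg='pong')): A:[sync,req,tick] B:[ack,data,done,pong]
After 12 (process(A)): A:[req,tick] B:[ack,data,done,pong]

Answer: 4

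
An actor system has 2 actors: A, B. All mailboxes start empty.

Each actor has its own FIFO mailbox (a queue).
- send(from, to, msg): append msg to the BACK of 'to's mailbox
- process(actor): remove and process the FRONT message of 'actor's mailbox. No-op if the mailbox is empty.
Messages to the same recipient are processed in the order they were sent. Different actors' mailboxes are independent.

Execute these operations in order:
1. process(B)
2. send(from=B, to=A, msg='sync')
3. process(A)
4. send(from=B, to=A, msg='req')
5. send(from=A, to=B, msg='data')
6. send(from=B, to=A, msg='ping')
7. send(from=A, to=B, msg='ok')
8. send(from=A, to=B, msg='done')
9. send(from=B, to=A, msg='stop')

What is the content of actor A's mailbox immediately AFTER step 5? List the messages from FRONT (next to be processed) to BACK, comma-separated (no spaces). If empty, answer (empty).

After 1 (process(B)): A:[] B:[]
After 2 (send(from=B, to=A, msg='sync')): A:[sync] B:[]
After 3 (process(A)): A:[] B:[]
After 4 (send(from=B, to=A, msg='req')): A:[req] B:[]
After 5 (send(from=A, to=B, msg='data')): A:[req] B:[data]

req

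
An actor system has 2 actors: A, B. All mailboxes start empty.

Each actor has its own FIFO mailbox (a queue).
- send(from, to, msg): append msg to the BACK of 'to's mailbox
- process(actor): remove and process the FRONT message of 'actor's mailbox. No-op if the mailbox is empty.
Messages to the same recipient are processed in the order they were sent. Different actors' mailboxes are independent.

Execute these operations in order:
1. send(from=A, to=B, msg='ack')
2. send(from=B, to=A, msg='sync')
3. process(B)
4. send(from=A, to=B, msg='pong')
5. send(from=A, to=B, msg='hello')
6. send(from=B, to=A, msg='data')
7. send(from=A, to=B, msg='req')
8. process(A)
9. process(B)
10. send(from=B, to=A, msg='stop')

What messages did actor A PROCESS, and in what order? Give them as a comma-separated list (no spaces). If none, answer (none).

After 1 (send(from=A, to=B, msg='ack')): A:[] B:[ack]
After 2 (send(from=B, to=A, msg='sync')): A:[sync] B:[ack]
After 3 (process(B)): A:[sync] B:[]
After 4 (send(from=A, to=B, msg='pong')): A:[sync] B:[pong]
After 5 (send(from=A, to=B, msg='hello')): A:[sync] B:[pong,hello]
After 6 (send(from=B, to=A, msg='data')): A:[sync,data] B:[pong,hello]
After 7 (send(from=A, to=B, msg='req')): A:[sync,data] B:[pong,hello,req]
After 8 (process(A)): A:[data] B:[pong,hello,req]
After 9 (process(B)): A:[data] B:[hello,req]
After 10 (send(from=B, to=A, msg='stop')): A:[data,stop] B:[hello,req]

Answer: sync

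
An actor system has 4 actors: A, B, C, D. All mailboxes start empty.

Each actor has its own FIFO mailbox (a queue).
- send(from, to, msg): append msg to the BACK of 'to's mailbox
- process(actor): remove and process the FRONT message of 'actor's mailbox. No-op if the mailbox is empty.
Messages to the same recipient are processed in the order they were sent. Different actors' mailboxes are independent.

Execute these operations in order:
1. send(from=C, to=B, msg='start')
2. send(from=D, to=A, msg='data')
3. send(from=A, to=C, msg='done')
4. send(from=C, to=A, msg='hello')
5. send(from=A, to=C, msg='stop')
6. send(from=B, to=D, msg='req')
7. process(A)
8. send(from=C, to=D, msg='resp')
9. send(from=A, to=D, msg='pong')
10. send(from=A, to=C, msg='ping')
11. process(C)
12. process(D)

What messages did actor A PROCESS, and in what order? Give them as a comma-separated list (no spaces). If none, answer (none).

After 1 (send(from=C, to=B, msg='start')): A:[] B:[start] C:[] D:[]
After 2 (send(from=D, to=A, msg='data')): A:[data] B:[start] C:[] D:[]
After 3 (send(from=A, to=C, msg='done')): A:[data] B:[start] C:[done] D:[]
After 4 (send(from=C, to=A, msg='hello')): A:[data,hello] B:[start] C:[done] D:[]
After 5 (send(from=A, to=C, msg='stop')): A:[data,hello] B:[start] C:[done,stop] D:[]
After 6 (send(from=B, to=D, msg='req')): A:[data,hello] B:[start] C:[done,stop] D:[req]
After 7 (process(A)): A:[hello] B:[start] C:[done,stop] D:[req]
After 8 (send(from=C, to=D, msg='resp')): A:[hello] B:[start] C:[done,stop] D:[req,resp]
After 9 (send(from=A, to=D, msg='pong')): A:[hello] B:[start] C:[done,stop] D:[req,resp,pong]
After 10 (send(from=A, to=C, msg='ping')): A:[hello] B:[start] C:[done,stop,ping] D:[req,resp,pong]
After 11 (process(C)): A:[hello] B:[start] C:[stop,ping] D:[req,resp,pong]
After 12 (process(D)): A:[hello] B:[start] C:[stop,ping] D:[resp,pong]

Answer: data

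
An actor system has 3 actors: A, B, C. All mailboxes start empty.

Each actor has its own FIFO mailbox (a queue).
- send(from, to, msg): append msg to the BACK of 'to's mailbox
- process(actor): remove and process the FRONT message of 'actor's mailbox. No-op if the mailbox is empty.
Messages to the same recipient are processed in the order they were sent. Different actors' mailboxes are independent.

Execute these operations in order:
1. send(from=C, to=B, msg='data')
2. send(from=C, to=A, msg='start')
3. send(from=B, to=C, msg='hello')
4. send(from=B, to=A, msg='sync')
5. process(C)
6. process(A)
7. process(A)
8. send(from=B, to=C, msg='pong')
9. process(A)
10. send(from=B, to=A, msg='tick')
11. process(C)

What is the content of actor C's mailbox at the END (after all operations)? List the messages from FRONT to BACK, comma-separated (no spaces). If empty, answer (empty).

After 1 (send(from=C, to=B, msg='data')): A:[] B:[data] C:[]
After 2 (send(from=C, to=A, msg='start')): A:[start] B:[data] C:[]
After 3 (send(from=B, to=C, msg='hello')): A:[start] B:[data] C:[hello]
After 4 (send(from=B, to=A, msg='sync')): A:[start,sync] B:[data] C:[hello]
After 5 (process(C)): A:[start,sync] B:[data] C:[]
After 6 (process(A)): A:[sync] B:[data] C:[]
After 7 (process(A)): A:[] B:[data] C:[]
After 8 (send(from=B, to=C, msg='pong')): A:[] B:[data] C:[pong]
After 9 (process(A)): A:[] B:[data] C:[pong]
After 10 (send(from=B, to=A, msg='tick')): A:[tick] B:[data] C:[pong]
After 11 (process(C)): A:[tick] B:[data] C:[]

Answer: (empty)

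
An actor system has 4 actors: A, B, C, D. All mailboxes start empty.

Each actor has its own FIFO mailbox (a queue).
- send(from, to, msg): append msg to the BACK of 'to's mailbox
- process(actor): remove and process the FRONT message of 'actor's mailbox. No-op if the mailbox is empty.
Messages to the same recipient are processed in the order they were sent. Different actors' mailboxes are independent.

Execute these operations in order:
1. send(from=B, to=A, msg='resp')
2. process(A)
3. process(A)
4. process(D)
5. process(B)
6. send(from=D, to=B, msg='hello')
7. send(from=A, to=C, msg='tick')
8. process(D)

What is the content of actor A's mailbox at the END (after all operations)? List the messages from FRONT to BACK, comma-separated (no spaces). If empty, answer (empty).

After 1 (send(from=B, to=A, msg='resp')): A:[resp] B:[] C:[] D:[]
After 2 (process(A)): A:[] B:[] C:[] D:[]
After 3 (process(A)): A:[] B:[] C:[] D:[]
After 4 (process(D)): A:[] B:[] C:[] D:[]
After 5 (process(B)): A:[] B:[] C:[] D:[]
After 6 (send(from=D, to=B, msg='hello')): A:[] B:[hello] C:[] D:[]
After 7 (send(from=A, to=C, msg='tick')): A:[] B:[hello] C:[tick] D:[]
After 8 (process(D)): A:[] B:[hello] C:[tick] D:[]

Answer: (empty)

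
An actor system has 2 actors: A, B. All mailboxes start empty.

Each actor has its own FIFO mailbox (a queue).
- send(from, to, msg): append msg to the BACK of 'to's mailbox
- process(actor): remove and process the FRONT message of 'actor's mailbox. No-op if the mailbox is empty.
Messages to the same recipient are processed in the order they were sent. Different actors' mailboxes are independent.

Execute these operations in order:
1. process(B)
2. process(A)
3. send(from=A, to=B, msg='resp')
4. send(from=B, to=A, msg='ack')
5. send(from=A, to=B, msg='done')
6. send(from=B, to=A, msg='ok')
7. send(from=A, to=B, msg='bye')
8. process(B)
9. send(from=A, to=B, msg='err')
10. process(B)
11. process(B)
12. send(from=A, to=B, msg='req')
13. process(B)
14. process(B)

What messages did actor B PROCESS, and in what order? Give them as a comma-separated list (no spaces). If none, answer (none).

After 1 (process(B)): A:[] B:[]
After 2 (process(A)): A:[] B:[]
After 3 (send(from=A, to=B, msg='resp')): A:[] B:[resp]
After 4 (send(from=B, to=A, msg='ack')): A:[ack] B:[resp]
After 5 (send(from=A, to=B, msg='done')): A:[ack] B:[resp,done]
After 6 (send(from=B, to=A, msg='ok')): A:[ack,ok] B:[resp,done]
After 7 (send(from=A, to=B, msg='bye')): A:[ack,ok] B:[resp,done,bye]
After 8 (process(B)): A:[ack,ok] B:[done,bye]
After 9 (send(from=A, to=B, msg='err')): A:[ack,ok] B:[done,bye,err]
After 10 (process(B)): A:[ack,ok] B:[bye,err]
After 11 (process(B)): A:[ack,ok] B:[err]
After 12 (send(from=A, to=B, msg='req')): A:[ack,ok] B:[err,req]
After 13 (process(B)): A:[ack,ok] B:[req]
After 14 (process(B)): A:[ack,ok] B:[]

Answer: resp,done,bye,err,req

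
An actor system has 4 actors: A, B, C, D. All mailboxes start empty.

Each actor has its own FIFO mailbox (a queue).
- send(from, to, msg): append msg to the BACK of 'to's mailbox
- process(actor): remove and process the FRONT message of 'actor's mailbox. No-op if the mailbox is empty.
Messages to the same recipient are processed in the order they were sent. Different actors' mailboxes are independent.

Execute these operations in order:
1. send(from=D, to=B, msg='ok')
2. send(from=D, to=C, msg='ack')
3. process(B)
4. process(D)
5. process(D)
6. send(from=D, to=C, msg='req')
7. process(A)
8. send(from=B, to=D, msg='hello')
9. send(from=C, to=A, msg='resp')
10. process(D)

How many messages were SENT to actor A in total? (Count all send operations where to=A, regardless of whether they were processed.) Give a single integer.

Answer: 1

Derivation:
After 1 (send(from=D, to=B, msg='ok')): A:[] B:[ok] C:[] D:[]
After 2 (send(from=D, to=C, msg='ack')): A:[] B:[ok] C:[ack] D:[]
After 3 (process(B)): A:[] B:[] C:[ack] D:[]
After 4 (process(D)): A:[] B:[] C:[ack] D:[]
After 5 (process(D)): A:[] B:[] C:[ack] D:[]
After 6 (send(from=D, to=C, msg='req')): A:[] B:[] C:[ack,req] D:[]
After 7 (process(A)): A:[] B:[] C:[ack,req] D:[]
After 8 (send(from=B, to=D, msg='hello')): A:[] B:[] C:[ack,req] D:[hello]
After 9 (send(from=C, to=A, msg='resp')): A:[resp] B:[] C:[ack,req] D:[hello]
After 10 (process(D)): A:[resp] B:[] C:[ack,req] D:[]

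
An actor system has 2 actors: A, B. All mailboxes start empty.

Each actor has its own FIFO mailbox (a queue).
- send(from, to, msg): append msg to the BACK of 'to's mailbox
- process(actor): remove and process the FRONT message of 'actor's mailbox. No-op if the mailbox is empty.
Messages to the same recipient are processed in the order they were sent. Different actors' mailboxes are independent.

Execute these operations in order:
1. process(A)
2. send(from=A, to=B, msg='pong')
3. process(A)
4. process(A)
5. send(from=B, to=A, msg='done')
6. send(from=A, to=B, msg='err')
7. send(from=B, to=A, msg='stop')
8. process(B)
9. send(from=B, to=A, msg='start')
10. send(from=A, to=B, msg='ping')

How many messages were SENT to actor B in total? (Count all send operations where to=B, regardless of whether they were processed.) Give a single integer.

After 1 (process(A)): A:[] B:[]
After 2 (send(from=A, to=B, msg='pong')): A:[] B:[pong]
After 3 (process(A)): A:[] B:[pong]
After 4 (process(A)): A:[] B:[pong]
After 5 (send(from=B, to=A, msg='done')): A:[done] B:[pong]
After 6 (send(from=A, to=B, msg='err')): A:[done] B:[pong,err]
After 7 (send(from=B, to=A, msg='stop')): A:[done,stop] B:[pong,err]
After 8 (process(B)): A:[done,stop] B:[err]
After 9 (send(from=B, to=A, msg='start')): A:[done,stop,start] B:[err]
After 10 (send(from=A, to=B, msg='ping')): A:[done,stop,start] B:[err,ping]

Answer: 3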